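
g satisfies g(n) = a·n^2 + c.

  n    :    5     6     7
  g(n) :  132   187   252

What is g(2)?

27

From g(5) = 132 and g(6) = 187: 25a + c = 132 and 36a + c = 187.
Subtracting: 11a = 55, so a = 5; then c = 132 − 5·25 = 7.
So g(n) = 5n² + 7, and g(2) = 27.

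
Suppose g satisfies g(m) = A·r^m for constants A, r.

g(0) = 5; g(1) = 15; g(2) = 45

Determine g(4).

Consecutive ratio: 15/5 = 3, and 45/15 = 3, so r = 3.
Then A·3^0 = 5 gives A = 5, and g(m) = 5·3^m.
g(4) = 5·3^4 = 405.

405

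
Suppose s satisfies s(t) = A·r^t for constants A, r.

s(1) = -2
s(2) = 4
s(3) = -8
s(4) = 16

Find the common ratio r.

Consecutive ratio: 4/(-2) = -2, and -8/4 = -2, so r = -2.
Then A·(-2)^1 = -2 gives A = 1, and s(t) = 1·(-2)^t.

-2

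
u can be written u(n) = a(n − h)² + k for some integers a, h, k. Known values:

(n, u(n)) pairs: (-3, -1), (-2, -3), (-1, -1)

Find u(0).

5

First differences -2, 2; second difference 4 = 2a, so a = 2.
Expanding, the n-coefficient is −2ah = -4h; matching it to the data gives h = -2, and then k = -3.
So u(n) = 2(n + 2)² − 3.
u(0) = 2·2² − 3 = 5.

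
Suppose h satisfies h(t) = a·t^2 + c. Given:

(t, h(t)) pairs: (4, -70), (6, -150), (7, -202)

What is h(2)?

-22

From h(4) = -70 and h(6) = -150: 16a + c = -70 and 36a + c = -150.
Subtracting: 20a = -80, so a = -4; then c = -70 − (-4)·16 = -6.
So h(t) = -4t² − 6, and h(2) = -22.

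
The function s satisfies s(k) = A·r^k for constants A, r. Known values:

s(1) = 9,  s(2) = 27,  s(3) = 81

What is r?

Consecutive ratio: 27/9 = 3, and 81/27 = 3, so r = 3.
Then A·3^1 = 9 gives A = 3, and s(k) = 3·3^k.

3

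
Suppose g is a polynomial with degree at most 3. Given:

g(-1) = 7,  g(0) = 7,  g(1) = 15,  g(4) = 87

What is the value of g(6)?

175

Write g(t) = at³ + bt² + ct + d; the 4 given values yield a linear system in the 4 coefficients.
Solving, the leading coefficient vanishes, and g(t) = 4t² + 4t + 7.
Then g(6) = 175.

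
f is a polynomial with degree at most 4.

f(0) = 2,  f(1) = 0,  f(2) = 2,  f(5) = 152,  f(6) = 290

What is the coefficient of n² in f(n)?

-4

Write f(n) = an^4 + bn³ + cn² + dn + e; the 5 given values yield a linear system in the 5 coefficients.
Solving, the leading coefficient vanishes, and f(n) = 2n³ - 4n² + 2.
The coefficient of n² is -4.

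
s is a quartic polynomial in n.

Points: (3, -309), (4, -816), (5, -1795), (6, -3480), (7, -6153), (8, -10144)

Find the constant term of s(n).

0

First differences: -507, -979, -1685, -2673, -3991. Second differences: -472, -706, -988, -1318. Third differences: -234, -282, -330. Fourth differences: -48, -48.
Level-4 differences are constant, so s has degree 4.
Fitting a degree-4 polynomial gives s(n) = -2n^4 - 3n³ - 6n² - 4n.
The constant term is s(0) = 0.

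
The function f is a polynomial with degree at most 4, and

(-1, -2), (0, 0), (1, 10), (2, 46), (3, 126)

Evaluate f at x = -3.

-54

First differences: 2, 10, 36, 80. Second differences: 8, 26, 44. Third differences: 18, 18.
Level-3 differences are constant, so f has degree 3.
Fitting a degree-3 polynomial gives f(x) = 3x³ + 4x² + 3x.
Then f(-3) = -54.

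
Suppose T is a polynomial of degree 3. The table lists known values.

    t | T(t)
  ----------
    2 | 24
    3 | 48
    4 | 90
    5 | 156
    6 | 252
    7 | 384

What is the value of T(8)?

558

First differences: 24, 42, 66, 96, 132. Second differences: 18, 24, 30, 36. Third differences: 6, 6, 6.
Level-3 differences are constant, so T has degree 3.
Extending the table by one column gives the next first difference 174, so T(8) = 384 + 174 = 558.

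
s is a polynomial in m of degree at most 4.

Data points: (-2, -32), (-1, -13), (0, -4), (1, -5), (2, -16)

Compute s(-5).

First differences: 19, 9, -1, -11. Second differences: -10, -10, -10.
Level-2 differences are constant, so s has degree 2.
Fitting a degree-2 polynomial gives s(m) = -5m² + 4m - 4.
Then s(-5) = -149.

-149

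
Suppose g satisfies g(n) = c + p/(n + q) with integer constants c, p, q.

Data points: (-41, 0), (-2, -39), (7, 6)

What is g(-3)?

-19

(g(n) − c)(n + q) = p for each data point; the three points give a linear system in c and q, then p follows.
Solving: c = 1, q = 1, p = 40, so g(n) = 1 + 40/(n + 1).
Then g(-3) = 1 + 40/(-2) = -19.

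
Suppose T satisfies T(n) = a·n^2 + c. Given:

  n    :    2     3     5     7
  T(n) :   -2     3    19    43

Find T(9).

From T(2) = -2 and T(3) = 3: 4a + c = -2 and 9a + c = 3.
Subtracting: 5a = 5, so a = 1; then c = -2 − 1·4 = -6.
So T(n) = 1n² − 6, and T(9) = 75.

75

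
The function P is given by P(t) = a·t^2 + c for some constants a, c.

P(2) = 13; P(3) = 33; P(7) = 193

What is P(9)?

From P(2) = 13 and P(3) = 33: 4a + c = 13 and 9a + c = 33.
Subtracting: 5a = 20, so a = 4; then c = 13 − 4·4 = -3.
So P(t) = 4t² − 3, and P(9) = 321.

321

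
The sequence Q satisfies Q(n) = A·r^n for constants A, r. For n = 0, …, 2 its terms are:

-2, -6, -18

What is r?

3

Consecutive ratio: -6/(-2) = 3, and -18/(-6) = 3, so r = 3.
Then A·3^0 = -2 gives A = -2, and Q(n) = -2·3^n.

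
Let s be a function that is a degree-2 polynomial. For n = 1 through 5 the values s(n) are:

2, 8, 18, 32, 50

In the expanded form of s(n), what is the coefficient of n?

0

Write s(n) = an² + bn + c; the 5 given values yield a linear system in the 3 coefficients.
Solving, s(n) = 2n².
The coefficient of n is 0.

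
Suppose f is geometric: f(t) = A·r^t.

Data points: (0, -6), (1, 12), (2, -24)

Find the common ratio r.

-2

Consecutive ratio: 12/(-6) = -2, and -24/12 = -2, so r = -2.
Then A·(-2)^0 = -6 gives A = -6, and f(t) = -6·(-2)^t.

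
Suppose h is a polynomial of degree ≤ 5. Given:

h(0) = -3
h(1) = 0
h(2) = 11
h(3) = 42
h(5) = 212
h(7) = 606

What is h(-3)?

Write h(m) = am^5 + bm^4 + cm³ + dm² + em + p; the 6 given values yield a linear system in the 6 coefficients.
Solving, the top 2 coefficients vanish, and h(m) = 2m³ - 2m² + 3m - 3.
Then h(-3) = -84.

-84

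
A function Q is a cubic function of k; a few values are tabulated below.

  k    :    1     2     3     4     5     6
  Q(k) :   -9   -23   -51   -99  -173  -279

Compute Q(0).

-3

Write Q(k) = ak³ + bk² + ck + d; the 6 given values yield a linear system in the 4 coefficients.
Solving, Q(k) = -k³ - k² - 4k - 3.
Then Q(0) = -3.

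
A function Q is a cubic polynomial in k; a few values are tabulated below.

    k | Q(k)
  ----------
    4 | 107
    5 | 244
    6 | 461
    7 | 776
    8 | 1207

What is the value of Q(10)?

First differences: 137, 217, 315, 431. Second differences: 80, 98, 116. Third differences: 18, 18.
Level-3 differences are constant, so Q has degree 3.
Fitting a degree-3 polynomial gives Q(k) = 3k³ - 5k² - k - 1.
Then Q(10) = 2489.

2489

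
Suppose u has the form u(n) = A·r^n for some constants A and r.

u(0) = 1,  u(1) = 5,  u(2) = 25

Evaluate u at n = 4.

Consecutive ratio: 5/1 = 5, and 25/5 = 5, so r = 5.
Then A·5^0 = 1 gives A = 1, and u(n) = 1·5^n.
u(4) = 1·5^4 = 625.

625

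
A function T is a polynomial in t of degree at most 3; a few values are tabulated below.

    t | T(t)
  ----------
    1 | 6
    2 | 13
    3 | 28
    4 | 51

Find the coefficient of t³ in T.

0

First differences: 7, 15, 23. Second differences: 8, 8.
Level-2 differences are constant, so T has degree 2.
Fitting a degree-2 polynomial gives T(t) = 4t² - 5t + 7.
The coefficient of t³ is 0.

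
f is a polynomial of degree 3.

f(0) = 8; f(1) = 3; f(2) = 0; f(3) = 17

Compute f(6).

368

Write f(t) = at³ + bt² + ct + d; the 4 given values yield a linear system in the 4 coefficients.
Solving, f(t) = 3t³ - 8t² + 8.
Then f(6) = 368.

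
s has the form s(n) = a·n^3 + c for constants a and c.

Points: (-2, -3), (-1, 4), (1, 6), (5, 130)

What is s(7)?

From s(-2) = -3 and s(-1) = 4: -8a + c = -3 and -1a + c = 4.
Subtracting: 7a = 7, so a = 1; then c = -3 − 1·(-8) = 5.
So s(n) = 1n³ + 5, and s(7) = 348.

348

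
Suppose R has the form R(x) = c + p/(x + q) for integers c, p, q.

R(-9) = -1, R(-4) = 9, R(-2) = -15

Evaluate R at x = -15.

-2

(R(x) − c)(x + q) = p for each data point; the three points give a linear system in c and q, then p follows.
Solving: c = -3, q = 3, p = -12, so R(x) = -3 − 12/(x + 3).
Then R(-15) = -3 − 12/(-12) = -2.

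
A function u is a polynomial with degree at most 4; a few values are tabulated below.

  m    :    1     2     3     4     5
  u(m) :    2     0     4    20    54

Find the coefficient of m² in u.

First differences: -2, 4, 16, 34. Second differences: 6, 12, 18. Third differences: 6, 6.
Level-3 differences are constant, so u has degree 3.
Fitting a degree-3 polynomial gives u(m) = m³ - 3m² + 4.
The coefficient of m² is -3.

-3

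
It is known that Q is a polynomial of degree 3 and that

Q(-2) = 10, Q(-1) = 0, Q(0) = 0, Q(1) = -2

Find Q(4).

Write Q(t) = at³ + bt² + ct + d; the 4 given values yield a linear system in the 4 coefficients.
Solving, Q(t) = -2t³ - t² + t.
Then Q(4) = -140.

-140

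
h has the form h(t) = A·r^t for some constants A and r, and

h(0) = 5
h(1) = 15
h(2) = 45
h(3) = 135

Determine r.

Consecutive ratio: 15/5 = 3, and 45/15 = 3, so r = 3.
Then A·3^0 = 5 gives A = 5, and h(t) = 5·3^t.

3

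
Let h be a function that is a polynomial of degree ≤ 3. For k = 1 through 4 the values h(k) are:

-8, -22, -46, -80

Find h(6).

-178

First differences: -14, -24, -34. Second differences: -10, -10.
Level-2 differences are constant, so h has degree 2.
Fitting a degree-2 polynomial gives h(k) = -5k² + k - 4.
Then h(6) = -178.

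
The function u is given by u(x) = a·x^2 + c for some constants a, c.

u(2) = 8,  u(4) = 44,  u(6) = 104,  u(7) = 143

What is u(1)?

-1

From u(2) = 8 and u(4) = 44: 4a + c = 8 and 16a + c = 44.
Subtracting: 12a = 36, so a = 3; then c = 8 − 3·4 = -4.
So u(x) = 3x² − 4, and u(1) = -1.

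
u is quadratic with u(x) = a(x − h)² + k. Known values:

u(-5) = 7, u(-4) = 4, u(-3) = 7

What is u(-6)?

First differences -3, 3; second difference 6 = 2a, so a = 3.
Expanding, the x-coefficient is −2ah = -6h; matching it to the data gives h = -4, and then k = 4.
So u(x) = 3(x + 4)² + 4.
u(-6) = 3·(-2)² + 4 = 16.

16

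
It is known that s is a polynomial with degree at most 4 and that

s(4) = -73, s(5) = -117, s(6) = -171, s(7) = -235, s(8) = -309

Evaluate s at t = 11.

-591

First differences: -44, -54, -64, -74. Second differences: -10, -10, -10.
Level-2 differences are constant, so s has degree 2.
Fitting a degree-2 polynomial gives s(t) = -5t² + t + 3.
Then s(11) = -591.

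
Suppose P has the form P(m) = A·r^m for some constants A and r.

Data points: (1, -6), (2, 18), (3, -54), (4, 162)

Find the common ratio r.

-3

Consecutive ratio: 18/(-6) = -3, and -54/18 = -3, so r = -3.
Then A·(-3)^1 = -6 gives A = 2, and P(m) = 2·(-3)^m.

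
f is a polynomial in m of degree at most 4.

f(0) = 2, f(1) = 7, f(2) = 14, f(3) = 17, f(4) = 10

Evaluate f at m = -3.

Write f(m) = am^4 + bm³ + cm² + dm + e; the 5 given values yield a linear system in the 5 coefficients.
Solving, the leading coefficient vanishes, and f(m) = -m³ + 4m² + 2m + 2.
Then f(-3) = 59.

59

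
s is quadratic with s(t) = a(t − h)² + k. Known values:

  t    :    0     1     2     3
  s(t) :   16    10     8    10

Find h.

2

First differences -6, -2, 2; second difference 4 = 2a, so a = 2.
Expanding, the t-coefficient is −2ah = -4h; matching it to the data gives h = 2, and then k = 8.
So s(t) = 2(t − 2)² + 8.
Hence h = 2.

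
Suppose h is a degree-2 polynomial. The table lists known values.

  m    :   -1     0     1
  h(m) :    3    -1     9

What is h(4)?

Write h(m) = am² + bm + c; the 3 given values yield a linear system in the 3 coefficients.
Solving, h(m) = 7m² + 3m - 1.
Then h(4) = 123.

123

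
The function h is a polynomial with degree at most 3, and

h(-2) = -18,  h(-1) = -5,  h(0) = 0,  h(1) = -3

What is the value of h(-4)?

First differences: 13, 5, -3. Second differences: -8, -8.
Level-2 differences are constant, so h has degree 2.
Fitting a degree-2 polynomial gives h(k) = -4k² + k.
Then h(-4) = -68.

-68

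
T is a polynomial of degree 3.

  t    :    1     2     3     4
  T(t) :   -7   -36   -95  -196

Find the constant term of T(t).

4

Write T(t) = at³ + bt² + ct + d; the 4 given values yield a linear system in the 4 coefficients.
Solving, T(t) = -2t³ - 3t² - 6t + 4.
The constant term is T(0) = 4.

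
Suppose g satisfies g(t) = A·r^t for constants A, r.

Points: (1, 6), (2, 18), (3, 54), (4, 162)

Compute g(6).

Consecutive ratio: 18/6 = 3, and 54/18 = 3, so r = 3.
Then A·3^1 = 6 gives A = 2, and g(t) = 2·3^t.
g(6) = 2·3^6 = 1458.

1458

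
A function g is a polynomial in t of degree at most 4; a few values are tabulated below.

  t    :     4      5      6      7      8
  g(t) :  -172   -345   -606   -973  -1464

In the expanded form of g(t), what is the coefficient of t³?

First differences: -173, -261, -367, -491. Second differences: -88, -106, -124. Third differences: -18, -18.
Level-3 differences are constant, so g has degree 3.
Fitting a degree-3 polynomial gives g(t) = -3t³ + t² + t.
The coefficient of t³ is -3.

-3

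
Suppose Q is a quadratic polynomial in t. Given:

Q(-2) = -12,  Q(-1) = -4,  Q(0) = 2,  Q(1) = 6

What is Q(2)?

8

First differences: 8, 6, 4. Second differences: -2, -2.
Level-2 differences are constant, so Q has degree 2.
Fitting a degree-2 polynomial gives Q(t) = -t² + 5t + 2.
Then Q(2) = 8.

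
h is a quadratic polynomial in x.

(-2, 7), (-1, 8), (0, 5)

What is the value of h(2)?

-13

Write h(x) = ax² + bx + c; the 3 given values yield a linear system in the 3 coefficients.
Solving, h(x) = -2x² - 5x + 5.
Then h(2) = -13.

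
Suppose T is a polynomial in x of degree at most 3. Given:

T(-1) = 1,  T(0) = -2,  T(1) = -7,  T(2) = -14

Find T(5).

First differences: -3, -5, -7. Second differences: -2, -2.
Level-2 differences are constant, so T has degree 2.
Fitting a degree-2 polynomial gives T(x) = -x² - 4x - 2.
Then T(5) = -47.

-47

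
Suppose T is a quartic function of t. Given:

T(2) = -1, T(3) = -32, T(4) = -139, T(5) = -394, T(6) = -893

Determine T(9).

Write T(t) = at^4 + bt³ + ct² + dt + e; the 5 given values yield a linear system in the 5 coefficients.
Solving, T(t) = -t^4 + 2t³ - t² + t + 1.
Then T(9) = -5174.

-5174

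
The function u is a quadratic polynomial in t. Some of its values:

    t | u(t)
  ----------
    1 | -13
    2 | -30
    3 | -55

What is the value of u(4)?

-88

Write u(t) = at² + bt + c; the 3 given values yield a linear system in the 3 coefficients.
Solving, u(t) = -4t² - 5t - 4.
Then u(4) = -88.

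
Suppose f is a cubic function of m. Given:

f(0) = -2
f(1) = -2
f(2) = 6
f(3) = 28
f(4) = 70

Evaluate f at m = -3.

-14

First differences: 0, 8, 22, 42. Second differences: 8, 14, 20. Third differences: 6, 6.
Level-3 differences are constant, so f has degree 3.
Fitting a degree-3 polynomial gives f(m) = m³ + m² - 2m - 2.
Then f(-3) = -14.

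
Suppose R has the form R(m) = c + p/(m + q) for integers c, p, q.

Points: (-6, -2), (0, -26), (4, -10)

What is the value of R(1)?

(R(m) − c)(m + q) = p for each data point; the three points give a linear system in c and q, then p follows.
Solving: c = -6, q = 1, p = -20, so R(m) = -6 − 20/(m + 1).
Then R(1) = -6 − 20/2 = -16.

-16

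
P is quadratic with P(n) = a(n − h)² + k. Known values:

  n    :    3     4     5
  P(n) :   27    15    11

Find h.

5

First differences -12, -4; second difference 8 = 2a, so a = 4.
Expanding, the n-coefficient is −2ah = -8h; matching it to the data gives h = 5, and then k = 11.
So P(n) = 4(n − 5)² + 11.
Hence h = 5.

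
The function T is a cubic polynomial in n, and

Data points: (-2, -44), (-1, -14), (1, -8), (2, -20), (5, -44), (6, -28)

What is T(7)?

10

Write T(n) = an³ + bn² + cn + d; the 6 given values yield a linear system in the 4 coefficients.
Solving, T(n) = n³ - 7n² + 2n - 4.
Then T(7) = 10.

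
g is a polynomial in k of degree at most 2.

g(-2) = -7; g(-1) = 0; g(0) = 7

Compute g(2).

21

First differences: 7, 7.
Level-1 differences are constant, so g has degree 1.
Fitting a degree-1 polynomial gives g(k) = 7k + 7.
Then g(2) = 21.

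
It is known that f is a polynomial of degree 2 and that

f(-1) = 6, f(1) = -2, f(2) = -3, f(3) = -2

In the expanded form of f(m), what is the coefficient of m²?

Write f(m) = am² + bm + c; the 4 given values yield a linear system in the 3 coefficients.
Solving, f(m) = m² - 4m + 1.
The coefficient of m² is 1.

1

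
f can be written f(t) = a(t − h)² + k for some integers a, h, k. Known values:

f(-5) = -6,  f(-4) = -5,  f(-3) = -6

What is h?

-4

First differences 1, -1; second difference -2 = 2a, so a = -1.
Expanding, the t-coefficient is −2ah = 2h; matching it to the data gives h = -4, and then k = -5.
So f(t) = -1(t + 4)² − 5.
Hence h = -4.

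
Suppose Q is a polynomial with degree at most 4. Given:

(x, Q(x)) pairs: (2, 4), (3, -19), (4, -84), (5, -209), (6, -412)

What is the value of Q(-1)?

First differences: -23, -65, -125, -203. Second differences: -42, -60, -78. Third differences: -18, -18.
Level-3 differences are constant, so Q has degree 3.
Fitting a degree-3 polynomial gives Q(x) = -3x³ + 6x² + 4x - 4.
Then Q(-1) = 1.

1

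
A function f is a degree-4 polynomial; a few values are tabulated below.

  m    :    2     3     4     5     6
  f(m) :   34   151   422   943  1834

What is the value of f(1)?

Write f(m) = am^4 + bm³ + cm² + dm + e; the 5 given values yield a linear system in the 5 coefficients.
Solving, f(m) = m^4 + 2m³ + 4m² - 6m - 2.
Then f(1) = -1.

-1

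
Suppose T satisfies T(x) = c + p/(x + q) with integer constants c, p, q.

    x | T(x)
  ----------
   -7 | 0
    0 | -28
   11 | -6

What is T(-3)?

8

(T(x) − c)(x + q) = p for each data point; the three points give a linear system in c and q, then p follows.
Solving: c = -4, q = 1, p = -24, so T(x) = -4 − 24/(x + 1).
Then T(-3) = -4 − 24/(-2) = 8.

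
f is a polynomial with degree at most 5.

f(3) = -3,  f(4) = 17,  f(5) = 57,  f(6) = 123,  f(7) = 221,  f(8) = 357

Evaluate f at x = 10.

767

First differences: 20, 40, 66, 98, 136. Second differences: 20, 26, 32, 38. Third differences: 6, 6, 6.
Level-3 differences are constant, so f has degree 3.
Fitting a degree-3 polynomial gives f(x) = x³ - 2x² - 3x - 3.
Then f(10) = 767.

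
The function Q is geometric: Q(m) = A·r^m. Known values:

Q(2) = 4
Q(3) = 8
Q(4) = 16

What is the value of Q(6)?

Consecutive ratio: 8/4 = 2, and 16/8 = 2, so r = 2.
Then A·2^2 = 4 gives A = 1, and Q(m) = 1·2^m.
Q(6) = 1·2^6 = 64.

64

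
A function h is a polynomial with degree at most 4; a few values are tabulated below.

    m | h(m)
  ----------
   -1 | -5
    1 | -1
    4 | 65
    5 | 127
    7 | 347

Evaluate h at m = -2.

-13

Write h(m) = am^4 + bm³ + cm² + dm + e; the 5 given values yield a linear system in the 5 coefficients.
Solving, the leading coefficient vanishes, and h(m) = m³ + m - 3.
Then h(-2) = -13.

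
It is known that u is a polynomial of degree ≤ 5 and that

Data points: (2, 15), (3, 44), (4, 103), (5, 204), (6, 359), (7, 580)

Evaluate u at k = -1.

Write u(k) = ak^5 + bk^4 + ck³ + dk² + ek + p; the 6 given values yield a linear system in the 6 coefficients.
Solving, the top 2 coefficients vanish, and u(k) = 2k³ - 3k² + 6k - 1.
Then u(-1) = -12.

-12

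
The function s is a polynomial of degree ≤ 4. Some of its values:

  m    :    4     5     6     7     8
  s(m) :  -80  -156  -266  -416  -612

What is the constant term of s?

Write s(m) = am^4 + bm³ + cm² + dm + e; the 5 given values yield a linear system in the 5 coefficients.
Solving, the leading coefficient vanishes, and s(m) = -m³ - 2m² + 3m + 4.
The constant term is s(0) = 4.

4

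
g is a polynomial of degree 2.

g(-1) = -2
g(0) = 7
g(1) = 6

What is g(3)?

Write g(n) = an² + bn + c; the 3 given values yield a linear system in the 3 coefficients.
Solving, g(n) = -5n² + 4n + 7.
Then g(3) = -26.

-26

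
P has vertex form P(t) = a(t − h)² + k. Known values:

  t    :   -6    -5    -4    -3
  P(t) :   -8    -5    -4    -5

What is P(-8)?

First differences 3, 1, -1; second difference -2 = 2a, so a = -1.
Expanding, the t-coefficient is −2ah = 2h; matching it to the data gives h = -4, and then k = -4.
So P(t) = -1(t + 4)² − 4.
P(-8) = -1·(-4)² − 4 = -20.

-20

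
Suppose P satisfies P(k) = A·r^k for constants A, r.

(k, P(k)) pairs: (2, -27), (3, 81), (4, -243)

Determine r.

Consecutive ratio: 81/(-27) = -3, and -243/81 = -3, so r = -3.
Then A·(-3)^2 = -27 gives A = -3, and P(k) = -3·(-3)^k.

-3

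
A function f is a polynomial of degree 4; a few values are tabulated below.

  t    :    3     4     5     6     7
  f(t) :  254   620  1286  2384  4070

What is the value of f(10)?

Write f(t) = at^4 + bt³ + ct² + dt + e; the 5 given values yield a linear system in the 5 coefficients.
Solving, f(t) = t^4 + 4t³ + 5t² + 8t - 4.
Then f(10) = 14576.

14576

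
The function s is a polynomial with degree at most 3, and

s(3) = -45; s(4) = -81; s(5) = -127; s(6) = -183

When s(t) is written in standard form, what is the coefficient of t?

First differences: -36, -46, -56. Second differences: -10, -10.
Level-2 differences are constant, so s has degree 2.
Fitting a degree-2 polynomial gives s(t) = -5t² - t + 3.
The coefficient of t is -1.

-1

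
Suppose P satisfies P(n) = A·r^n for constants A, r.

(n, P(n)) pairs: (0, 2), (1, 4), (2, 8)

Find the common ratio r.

Consecutive ratio: 4/2 = 2, and 8/4 = 2, so r = 2.
Then A·2^0 = 2 gives A = 2, and P(n) = 2·2^n.

2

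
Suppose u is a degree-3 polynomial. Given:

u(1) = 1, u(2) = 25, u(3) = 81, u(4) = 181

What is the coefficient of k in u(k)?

Write u(k) = ak³ + bk² + ck + d; the 4 given values yield a linear system in the 4 coefficients.
Solving, u(k) = 2k³ + 4k² - 2k - 3.
The coefficient of k is -2.

-2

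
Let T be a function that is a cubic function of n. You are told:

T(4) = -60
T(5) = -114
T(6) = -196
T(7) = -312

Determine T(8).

-468

Write T(n) = an³ + bn² + cn + d; the 4 given values yield a linear system in the 4 coefficients.
Solving, T(n) = -n³ + n² - 2n - 4.
Then T(8) = -468.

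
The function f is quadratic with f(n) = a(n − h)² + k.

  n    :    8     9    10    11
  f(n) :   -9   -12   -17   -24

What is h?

7

First differences -3, -5, -7; second difference -2 = 2a, so a = -1.
Expanding, the n-coefficient is −2ah = 2h; matching it to the data gives h = 7, and then k = -8.
So f(n) = -1(n − 7)² − 8.
Hence h = 7.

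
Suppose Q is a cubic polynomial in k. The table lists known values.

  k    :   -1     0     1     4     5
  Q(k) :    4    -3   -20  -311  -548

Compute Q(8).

Write Q(k) = ak³ + bk² + ck + d; the 5 given values yield a linear system in the 4 coefficients.
Solving, Q(k) = -3k³ - 5k² - 9k - 3.
Then Q(8) = -1931.

-1931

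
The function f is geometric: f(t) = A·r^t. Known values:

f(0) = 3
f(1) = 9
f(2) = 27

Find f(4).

243

Consecutive ratio: 9/3 = 3, and 27/9 = 3, so r = 3.
Then A·3^0 = 3 gives A = 3, and f(t) = 3·3^t.
f(4) = 3·3^4 = 243.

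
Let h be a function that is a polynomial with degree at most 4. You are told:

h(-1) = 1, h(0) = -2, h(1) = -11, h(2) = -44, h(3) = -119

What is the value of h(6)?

-776

Write h(x) = ax^4 + bx³ + cx² + dx + e; the 5 given values yield a linear system in the 5 coefficients.
Solving, the leading coefficient vanishes, and h(x) = -3x³ - 3x² - 3x - 2.
Then h(6) = -776.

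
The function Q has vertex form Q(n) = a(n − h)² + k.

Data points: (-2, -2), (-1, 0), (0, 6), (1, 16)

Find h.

First differences 2, 6, 10; second difference 4 = 2a, so a = 2.
Expanding, the n-coefficient is −2ah = -4h; matching it to the data gives h = -2, and then k = -2.
So Q(n) = 2(n + 2)² − 2.
Hence h = -2.

-2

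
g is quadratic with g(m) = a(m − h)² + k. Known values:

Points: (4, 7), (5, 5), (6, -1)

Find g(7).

First differences -2, -6; second difference -4 = 2a, so a = -2.
Expanding, the m-coefficient is −2ah = 4h; matching it to the data gives h = 4, and then k = 7.
So g(m) = -2(m − 4)² + 7.
g(7) = -2·3² + 7 = -11.

-11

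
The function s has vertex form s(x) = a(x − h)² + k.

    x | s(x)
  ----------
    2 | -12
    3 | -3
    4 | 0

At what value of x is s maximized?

4

First differences 9, 3; second difference -6 = 2a, so a = -3.
Expanding, the x-coefficient is −2ah = 6h; matching it to the data gives h = 4, and then k = 0.
So s(x) = -3(x − 4)² + 0.
Hence h = 4.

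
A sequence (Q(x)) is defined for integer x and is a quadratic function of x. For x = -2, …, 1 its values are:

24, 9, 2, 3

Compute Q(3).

29

First differences: -15, -7, 1. Second differences: 8, 8.
Level-2 differences are constant, so Q has degree 2.
Fitting a degree-2 polynomial gives Q(x) = 4x² - 3x + 2.
Then Q(3) = 29.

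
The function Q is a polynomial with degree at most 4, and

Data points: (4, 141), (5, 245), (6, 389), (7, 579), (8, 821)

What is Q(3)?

First differences: 104, 144, 190, 242. Second differences: 40, 46, 52. Third differences: 6, 6.
Level-3 differences are constant, so Q has degree 3.
Fitting a degree-3 polynomial gives Q(n) = n³ + 5n² - 2n + 5.
Then Q(3) = 71.

71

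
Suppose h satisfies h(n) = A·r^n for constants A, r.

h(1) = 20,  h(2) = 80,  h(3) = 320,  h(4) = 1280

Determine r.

4

Consecutive ratio: 80/20 = 4, and 320/80 = 4, so r = 4.
Then A·4^1 = 20 gives A = 5, and h(n) = 5·4^n.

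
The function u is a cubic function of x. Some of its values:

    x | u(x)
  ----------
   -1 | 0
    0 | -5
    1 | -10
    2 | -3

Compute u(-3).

-38

Write u(x) = ax³ + bx² + cx + d; the 4 given values yield a linear system in the 4 coefficients.
Solving, u(x) = 2x³ - 7x - 5.
Then u(-3) = -38.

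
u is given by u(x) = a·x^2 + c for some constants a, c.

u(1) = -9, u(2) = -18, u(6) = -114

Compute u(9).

-249

From u(1) = -9 and u(2) = -18: 1a + c = -9 and 4a + c = -18.
Subtracting: 3a = -9, so a = -3; then c = -9 − (-3)·1 = -6.
So u(x) = -3x² − 6, and u(9) = -249.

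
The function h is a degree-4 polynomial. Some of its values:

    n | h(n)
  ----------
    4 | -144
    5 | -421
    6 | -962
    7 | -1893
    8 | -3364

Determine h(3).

-29

Write h(n) = an^4 + bn³ + cn² + dn + e; the 5 given values yield a linear system in the 5 coefficients.
Solving, h(n) = -n^4 + n³ + 4n² - 5n + 4.
Then h(3) = -29.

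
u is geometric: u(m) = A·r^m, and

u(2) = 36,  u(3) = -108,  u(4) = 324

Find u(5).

-972

Consecutive ratio: -108/36 = -3, and 324/(-108) = -3, so r = -3.
Then A·(-3)^2 = 36 gives A = 4, and u(m) = 4·(-3)^m.
u(5) = 4·(-3)^5 = -972.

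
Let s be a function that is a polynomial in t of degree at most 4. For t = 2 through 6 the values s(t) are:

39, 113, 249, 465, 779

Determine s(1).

First differences: 74, 136, 216, 314. Second differences: 62, 80, 98. Third differences: 18, 18.
Level-3 differences are constant, so s has degree 3.
Fitting a degree-3 polynomial gives s(t) = 3t³ + 4t² - 3t + 5.
Then s(1) = 9.

9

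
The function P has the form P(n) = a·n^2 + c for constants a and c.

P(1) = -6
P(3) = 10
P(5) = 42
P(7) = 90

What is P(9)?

From P(1) = -6 and P(3) = 10: 1a + c = -6 and 9a + c = 10.
Subtracting: 8a = 16, so a = 2; then c = -6 − 2·1 = -8.
So P(n) = 2n² − 8, and P(9) = 154.

154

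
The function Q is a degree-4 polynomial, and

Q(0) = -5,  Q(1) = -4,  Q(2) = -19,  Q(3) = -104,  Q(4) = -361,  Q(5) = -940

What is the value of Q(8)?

Write Q(k) = ak^4 + bk³ + ck² + dk + e; the 6 given values yield a linear system in the 5 coefficients.
Solving, Q(k) = -2k^4 + 3k³ - 3k² + 3k - 5.
Then Q(8) = -6829.

-6829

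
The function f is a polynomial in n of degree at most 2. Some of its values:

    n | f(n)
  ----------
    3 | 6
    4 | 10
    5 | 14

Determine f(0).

First differences: 4, 4.
Level-1 differences are constant, so f has degree 1.
Fitting a degree-1 polynomial gives f(n) = 4n - 6.
Then f(0) = -6.

-6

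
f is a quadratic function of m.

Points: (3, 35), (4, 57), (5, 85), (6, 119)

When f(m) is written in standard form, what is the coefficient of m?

1

First differences: 22, 28, 34. Second differences: 6, 6.
Level-2 differences are constant, so f has degree 2.
Fitting a degree-2 polynomial gives f(m) = 3m² + m + 5.
The coefficient of m is 1.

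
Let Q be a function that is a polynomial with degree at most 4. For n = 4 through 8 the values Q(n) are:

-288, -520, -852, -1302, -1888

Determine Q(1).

-12

Write Q(n) = an^4 + bn³ + cn² + dn + e; the 5 given values yield a linear system in the 5 coefficients.
Solving, the leading coefficient vanishes, and Q(n) = -3n³ - 5n² - 4n.
Then Q(1) = -12.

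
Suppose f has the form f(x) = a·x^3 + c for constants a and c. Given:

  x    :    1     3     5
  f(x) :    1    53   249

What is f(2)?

From f(1) = 1 and f(3) = 53: 1a + c = 1 and 27a + c = 53.
Subtracting: 26a = 52, so a = 2; then c = 1 − 2·1 = -1.
So f(x) = 2x³ − 1, and f(2) = 15.

15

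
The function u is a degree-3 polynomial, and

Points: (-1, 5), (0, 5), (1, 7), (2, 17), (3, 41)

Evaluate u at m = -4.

First differences: 0, 2, 10, 24. Second differences: 2, 8, 14. Third differences: 6, 6.
Level-3 differences are constant, so u has degree 3.
Fitting a degree-3 polynomial gives u(m) = m³ + m² + 5.
Then u(-4) = -43.

-43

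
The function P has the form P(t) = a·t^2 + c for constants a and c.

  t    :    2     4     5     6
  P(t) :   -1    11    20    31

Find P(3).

From P(2) = -1 and P(4) = 11: 4a + c = -1 and 16a + c = 11.
Subtracting: 12a = 12, so a = 1; then c = -1 − 1·4 = -5.
So P(t) = 1t² − 5, and P(3) = 4.

4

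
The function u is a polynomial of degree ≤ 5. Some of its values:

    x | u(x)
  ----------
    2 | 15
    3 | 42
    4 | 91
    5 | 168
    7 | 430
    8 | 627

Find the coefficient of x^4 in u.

Write u(x) = ax^5 + bx^4 + cx³ + dx² + ex + p; the 6 given values yield a linear system in the 6 coefficients.
Solving, the top 2 coefficients vanish, and u(x) = x³ + 2x² - 2x + 3.
The coefficient of x^4 is 0.

0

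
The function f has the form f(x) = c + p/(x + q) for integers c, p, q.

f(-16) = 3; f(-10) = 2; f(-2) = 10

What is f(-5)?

-8

(f(x) − c)(x + q) = p for each data point; the three points give a linear system in c and q, then p follows.
Solving: c = 4, q = 4, p = 12, so f(x) = 4 + 12/(x + 4).
Then f(-5) = 4 + 12/(-1) = -8.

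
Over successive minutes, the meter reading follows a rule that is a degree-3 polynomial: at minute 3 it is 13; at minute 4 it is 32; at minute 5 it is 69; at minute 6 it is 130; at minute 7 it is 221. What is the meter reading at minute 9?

517

Write the value at n as h(n).
First differences: 19, 37, 61, 91. Second differences: 18, 24, 30. Third differences: 6, 6.
Level-3 differences are constant, so h has degree 3.
Fitting a degree-3 polynomial gives h(n) = n³ - 3n² + 3n + 4.
Then h(9) = 517.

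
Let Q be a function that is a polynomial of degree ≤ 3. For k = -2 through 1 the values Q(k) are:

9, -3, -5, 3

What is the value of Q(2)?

21

First differences: -12, -2, 8. Second differences: 10, 10.
Level-2 differences are constant, so Q has degree 2.
Fitting a degree-2 polynomial gives Q(k) = 5k² + 3k - 5.
Then Q(2) = 21.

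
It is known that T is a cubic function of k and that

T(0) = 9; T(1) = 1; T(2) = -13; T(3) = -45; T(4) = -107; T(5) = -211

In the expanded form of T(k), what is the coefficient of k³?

First differences: -8, -14, -32, -62, -104. Second differences: -6, -18, -30, -42. Third differences: -12, -12, -12.
Level-3 differences are constant, so T has degree 3.
Fitting a degree-3 polynomial gives T(k) = -2k³ + 3k² - 9k + 9.
The coefficient of k³ is -2.

-2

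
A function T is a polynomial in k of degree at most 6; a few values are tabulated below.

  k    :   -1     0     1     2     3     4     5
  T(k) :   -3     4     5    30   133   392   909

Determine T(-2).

-22

Write T(k) = ak^6 + bk^5 + ck^4 + dk³ + ek² + pk + q; the 7 given values yield a linear system in the 7 coefficients.
Solving, the top 2 coefficients vanish, and T(k) = k^4 + 3k³ - 4k² + k + 4.
Then T(-2) = -22.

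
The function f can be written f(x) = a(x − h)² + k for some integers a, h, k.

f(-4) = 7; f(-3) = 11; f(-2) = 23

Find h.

-4

First differences 4, 12; second difference 8 = 2a, so a = 4.
Expanding, the x-coefficient is −2ah = -8h; matching it to the data gives h = -4, and then k = 7.
So f(x) = 4(x + 4)² + 7.
Hence h = -4.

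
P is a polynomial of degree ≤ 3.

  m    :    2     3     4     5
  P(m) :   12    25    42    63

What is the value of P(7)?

First differences: 13, 17, 21. Second differences: 4, 4.
Level-2 differences are constant, so P has degree 2.
Fitting a degree-2 polynomial gives P(m) = 2m² + 3m - 2.
Then P(7) = 117.

117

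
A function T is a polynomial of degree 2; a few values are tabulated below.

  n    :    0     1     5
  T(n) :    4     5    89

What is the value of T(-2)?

26

Write T(n) = an² + bn + c; the 3 given values yield a linear system in the 3 coefficients.
Solving, T(n) = 4n² - 3n + 4.
Then T(-2) = 26.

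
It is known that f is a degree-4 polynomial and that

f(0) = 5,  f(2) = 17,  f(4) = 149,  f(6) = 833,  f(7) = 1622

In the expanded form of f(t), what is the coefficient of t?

0

Write f(t) = at^4 + bt³ + ct² + dt + e; the 5 given values yield a linear system in the 5 coefficients.
Solving, f(t) = t^4 - 3t³ + 5t² + 5.
The coefficient of t is 0.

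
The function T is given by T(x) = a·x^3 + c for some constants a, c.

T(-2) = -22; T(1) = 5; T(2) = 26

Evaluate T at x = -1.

From T(-2) = -22 and T(1) = 5: -8a + c = -22 and 1a + c = 5.
Subtracting: 9a = 27, so a = 3; then c = -22 − 3·(-8) = 2.
So T(x) = 3x³ + 2, and T(-1) = -1.

-1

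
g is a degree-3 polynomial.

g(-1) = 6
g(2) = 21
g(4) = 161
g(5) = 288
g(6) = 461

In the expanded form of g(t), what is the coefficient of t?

Write g(t) = at³ + bt² + ct + d; the 5 given values yield a linear system in the 4 coefficients.
Solving, g(t) = t³ + 8t² - 6t - 7.
The coefficient of t is -6.

-6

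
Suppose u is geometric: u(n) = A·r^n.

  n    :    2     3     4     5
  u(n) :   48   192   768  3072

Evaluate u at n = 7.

49152

Consecutive ratio: 192/48 = 4, and 768/192 = 4, so r = 4.
Then A·4^2 = 48 gives A = 3, and u(n) = 3·4^n.
u(7) = 3·4^7 = 49152.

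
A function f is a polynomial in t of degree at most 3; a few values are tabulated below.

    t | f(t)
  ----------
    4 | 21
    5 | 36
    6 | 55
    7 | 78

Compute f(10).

171

Write f(t) = at³ + bt² + ct + d; the 4 given values yield a linear system in the 4 coefficients.
Solving, the leading coefficient vanishes, and f(t) = 2t² - 3t + 1.
Then f(10) = 171.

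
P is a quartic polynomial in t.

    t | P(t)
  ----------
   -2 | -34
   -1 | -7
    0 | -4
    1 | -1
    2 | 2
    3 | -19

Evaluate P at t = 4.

First differences: 27, 3, 3, 3, -21. Second differences: -24, 0, 0, -24. Third differences: 24, 0, -24. Fourth differences: -24, -24.
Level-4 differences are constant, so P has degree 4.
Fitting a degree-4 polynomial gives P(t) = -t^4 + 2t³ + t² + t - 4.
Then P(4) = -112.

-112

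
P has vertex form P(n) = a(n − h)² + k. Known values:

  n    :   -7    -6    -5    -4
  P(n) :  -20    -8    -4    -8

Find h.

First differences 12, 4, -4; second difference -8 = 2a, so a = -4.
Expanding, the n-coefficient is −2ah = 8h; matching it to the data gives h = -5, and then k = -4.
So P(n) = -4(n + 5)² − 4.
Hence h = -5.

-5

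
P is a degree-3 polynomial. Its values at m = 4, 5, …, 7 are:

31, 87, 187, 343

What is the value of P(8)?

Write P(m) = am³ + bm² + cm + d; the 4 given values yield a linear system in the 4 coefficients.
Solving, P(m) = 2m³ - 8m² + 6m + 7.
Then P(8) = 567.

567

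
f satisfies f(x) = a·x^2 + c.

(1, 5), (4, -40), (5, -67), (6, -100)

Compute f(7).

From f(1) = 5 and f(4) = -40: 1a + c = 5 and 16a + c = -40.
Subtracting: 15a = -45, so a = -3; then c = 5 − (-3)·1 = 8.
So f(x) = -3x² + 8, and f(7) = -139.

-139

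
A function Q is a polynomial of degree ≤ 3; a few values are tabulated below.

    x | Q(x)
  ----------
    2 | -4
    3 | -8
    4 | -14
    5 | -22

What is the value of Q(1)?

-2

First differences: -4, -6, -8. Second differences: -2, -2.
Level-2 differences are constant, so Q has degree 2.
Fitting a degree-2 polynomial gives Q(x) = -x² + x - 2.
Then Q(1) = -2.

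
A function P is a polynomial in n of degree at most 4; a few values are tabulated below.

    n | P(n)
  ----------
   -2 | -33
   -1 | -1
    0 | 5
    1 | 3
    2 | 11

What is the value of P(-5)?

First differences: 32, 6, -2, 8. Second differences: -26, -8, 10. Third differences: 18, 18.
Level-3 differences are constant, so P has degree 3.
Fitting a degree-3 polynomial gives P(n) = 3n³ - 4n² - n + 5.
Then P(-5) = -465.

-465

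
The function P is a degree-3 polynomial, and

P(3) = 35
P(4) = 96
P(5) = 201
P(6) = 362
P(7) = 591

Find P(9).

1301

First differences: 61, 105, 161, 229. Second differences: 44, 56, 68. Third differences: 12, 12.
Level-3 differences are constant, so P has degree 3.
Fitting a degree-3 polynomial gives P(n) = 2n³ - 2n² + n - 4.
Then P(9) = 1301.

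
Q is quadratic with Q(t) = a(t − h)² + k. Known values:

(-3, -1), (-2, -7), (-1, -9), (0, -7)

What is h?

First differences -6, -2, 2; second difference 4 = 2a, so a = 2.
Expanding, the t-coefficient is −2ah = -4h; matching it to the data gives h = -1, and then k = -9.
So Q(t) = 2(t + 1)² − 9.
Hence h = -1.

-1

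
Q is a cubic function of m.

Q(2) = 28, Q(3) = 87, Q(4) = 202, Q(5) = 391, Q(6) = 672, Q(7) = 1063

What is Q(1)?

7

First differences: 59, 115, 189, 281, 391. Second differences: 56, 74, 92, 110. Third differences: 18, 18, 18.
Level-3 differences are constant, so Q has degree 3.
Fitting a degree-3 polynomial gives Q(m) = 3m³ + m² - 3m + 6.
Then Q(1) = 7.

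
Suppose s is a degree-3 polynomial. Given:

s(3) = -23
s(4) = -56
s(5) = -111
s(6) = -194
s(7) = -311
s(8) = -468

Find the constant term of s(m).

First differences: -33, -55, -83, -117, -157. Second differences: -22, -28, -34, -40. Third differences: -6, -6, -6.
Level-3 differences are constant, so s has degree 3.
Fitting a degree-3 polynomial gives s(m) = -m³ + m² - 3m + 4.
The constant term is s(0) = 4.

4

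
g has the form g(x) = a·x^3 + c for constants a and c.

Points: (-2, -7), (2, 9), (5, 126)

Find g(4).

From g(-2) = -7 and g(2) = 9: -8a + c = -7 and 8a + c = 9.
Subtracting: 16a = 16, so a = 1; then c = -7 − 1·(-8) = 1.
So g(x) = 1x³ + 1, and g(4) = 65.

65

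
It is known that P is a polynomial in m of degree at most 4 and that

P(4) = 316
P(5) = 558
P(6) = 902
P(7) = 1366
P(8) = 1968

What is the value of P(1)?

22

First differences: 242, 344, 464, 602. Second differences: 102, 120, 138. Third differences: 18, 18.
Level-3 differences are constant, so P has degree 3.
Fitting a degree-3 polynomial gives P(m) = 3m³ + 6m² + 5m + 8.
Then P(1) = 22.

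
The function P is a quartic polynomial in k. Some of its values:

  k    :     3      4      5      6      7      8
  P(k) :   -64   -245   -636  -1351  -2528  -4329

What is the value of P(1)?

4

First differences: -181, -391, -715, -1177, -1801. Second differences: -210, -324, -462, -624. Third differences: -114, -138, -162. Fourth differences: -24, -24.
Level-4 differences are constant, so P has degree 4.
Fitting a degree-4 polynomial gives P(k) = -k^4 - k³ + 4k² + 3k - 1.
Then P(1) = 4.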